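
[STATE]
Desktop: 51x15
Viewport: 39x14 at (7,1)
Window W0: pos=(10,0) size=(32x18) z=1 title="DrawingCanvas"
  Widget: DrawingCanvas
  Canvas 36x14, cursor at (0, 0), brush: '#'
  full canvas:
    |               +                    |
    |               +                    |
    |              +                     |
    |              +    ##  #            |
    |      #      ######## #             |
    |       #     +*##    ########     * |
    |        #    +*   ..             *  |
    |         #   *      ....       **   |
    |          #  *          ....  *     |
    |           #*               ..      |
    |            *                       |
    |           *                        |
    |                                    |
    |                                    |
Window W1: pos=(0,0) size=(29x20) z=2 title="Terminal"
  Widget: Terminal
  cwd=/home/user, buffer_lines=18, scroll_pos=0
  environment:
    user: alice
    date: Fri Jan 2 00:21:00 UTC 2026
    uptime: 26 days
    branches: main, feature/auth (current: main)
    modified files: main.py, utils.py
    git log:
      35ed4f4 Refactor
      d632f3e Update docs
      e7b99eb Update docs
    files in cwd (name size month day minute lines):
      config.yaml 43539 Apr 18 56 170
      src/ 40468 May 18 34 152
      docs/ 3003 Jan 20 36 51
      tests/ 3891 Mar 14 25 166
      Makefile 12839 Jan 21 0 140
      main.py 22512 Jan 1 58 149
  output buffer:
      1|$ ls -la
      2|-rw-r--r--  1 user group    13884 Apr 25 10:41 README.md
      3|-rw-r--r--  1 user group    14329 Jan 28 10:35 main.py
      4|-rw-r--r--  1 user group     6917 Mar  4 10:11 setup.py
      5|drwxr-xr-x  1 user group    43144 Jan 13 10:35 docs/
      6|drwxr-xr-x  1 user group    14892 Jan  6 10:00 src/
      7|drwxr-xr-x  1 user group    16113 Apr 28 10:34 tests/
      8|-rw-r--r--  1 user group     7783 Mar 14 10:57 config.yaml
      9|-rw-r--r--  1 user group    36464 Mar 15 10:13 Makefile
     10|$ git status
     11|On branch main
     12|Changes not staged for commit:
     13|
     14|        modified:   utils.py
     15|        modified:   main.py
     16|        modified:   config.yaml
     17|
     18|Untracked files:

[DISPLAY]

nal                  ┃            ┃    
─────────────────────┨────────────┨    
la                   ┃            ┃    
-r--  1 user group   ┃            ┃    
-r--  1 user group   ┃            ┃    
-r--  1 user group   ┃ ##  #      ┃    
xr-x  1 user group   ┃### #       ┃    
xr-x  1 user group   ┃   ######## ┃    
xr-x  1 user group   ┃..          ┃    
-r--  1 user group   ┃  ....      ┃    
-r--  1 user group   ┃      ....  ┃    
status               ┃          ..┃    
nch main             ┃            ┃    
s not staged for comm┃            ┃    


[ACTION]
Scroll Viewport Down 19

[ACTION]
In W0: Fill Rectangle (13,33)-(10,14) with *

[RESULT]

nal                  ┃            ┃    
─────────────────────┨────────────┨    
la                   ┃            ┃    
-r--  1 user group   ┃            ┃    
-r--  1 user group   ┃            ┃    
-r--  1 user group   ┃ ##  #      ┃    
xr-x  1 user group   ┃### #       ┃    
xr-x  1 user group   ┃   ######## ┃    
xr-x  1 user group   ┃..          ┃    
-r--  1 user group   ┃  ....      ┃    
-r--  1 user group   ┃      ....  ┃    
status               ┃          ..┃    
nch main             ┃************┃    
s not staged for comm┃************┃    


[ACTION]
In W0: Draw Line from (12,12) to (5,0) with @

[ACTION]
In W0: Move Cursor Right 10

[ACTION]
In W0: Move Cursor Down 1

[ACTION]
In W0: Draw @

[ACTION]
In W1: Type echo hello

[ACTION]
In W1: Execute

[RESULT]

nal                  ┃            ┃    
─────────────────────┨────────────┨    
xr-x  1 user group   ┃            ┃    
xr-x  1 user group   ┃            ┃    
-r--  1 user group   ┃            ┃    
-r--  1 user group   ┃ ##  #      ┃    
status               ┃### #       ┃    
nch main             ┃   ######## ┃    
s not staged for comm┃..          ┃    
                     ┃  ....      ┃    
  modified:   utils.p┃      ....  ┃    
  modified:   main.py┃          ..┃    
  modified:   config.┃************┃    
                     ┃************┃    


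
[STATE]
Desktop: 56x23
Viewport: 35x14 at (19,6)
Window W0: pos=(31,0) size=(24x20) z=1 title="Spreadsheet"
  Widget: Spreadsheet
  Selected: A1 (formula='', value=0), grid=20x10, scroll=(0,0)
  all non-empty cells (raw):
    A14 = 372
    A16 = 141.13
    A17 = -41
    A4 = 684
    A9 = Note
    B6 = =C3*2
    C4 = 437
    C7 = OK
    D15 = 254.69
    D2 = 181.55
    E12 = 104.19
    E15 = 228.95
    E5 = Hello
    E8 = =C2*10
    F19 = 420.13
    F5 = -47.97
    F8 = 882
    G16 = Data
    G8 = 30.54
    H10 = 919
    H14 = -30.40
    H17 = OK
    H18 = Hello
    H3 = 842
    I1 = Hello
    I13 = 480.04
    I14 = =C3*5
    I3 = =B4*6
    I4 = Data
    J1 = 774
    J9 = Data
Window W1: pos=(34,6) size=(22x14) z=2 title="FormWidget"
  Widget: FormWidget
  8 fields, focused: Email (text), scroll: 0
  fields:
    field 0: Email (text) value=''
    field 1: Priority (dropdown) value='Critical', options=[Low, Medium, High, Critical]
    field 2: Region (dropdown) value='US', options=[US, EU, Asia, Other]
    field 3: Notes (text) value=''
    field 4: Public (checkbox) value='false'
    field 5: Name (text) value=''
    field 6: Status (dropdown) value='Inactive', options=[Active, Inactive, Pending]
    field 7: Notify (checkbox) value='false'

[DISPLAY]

            ┃  ┏━━━━━━━━━━━━━━━━━━━
            ┃  ┃ FormWidget        
            ┃  ┠───────────────────
            ┃  ┃> Email:      [    
            ┃  ┃  Priority:   [Cri▼
            ┃  ┃  Region:     [US ▼
            ┃  ┃  Notes:      [    
            ┃  ┃  Public:     [ ]  
            ┃  ┃  Name:       [    
            ┃ 1┃  Status:     [Ina▼
            ┃ 1┃  Notify:     [ ]  
            ┃ 1┃                   
            ┃ 1┃                   
            ┗━━┗━━━━━━━━━━━━━━━━━━━


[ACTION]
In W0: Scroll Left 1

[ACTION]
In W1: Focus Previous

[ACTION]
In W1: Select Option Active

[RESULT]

            ┃  ┏━━━━━━━━━━━━━━━━━━━
            ┃  ┃ FormWidget        
            ┃  ┠───────────────────
            ┃  ┃  Email:      [    
            ┃  ┃  Priority:   [Cri▼
            ┃  ┃  Region:     [US ▼
            ┃  ┃  Notes:      [    
            ┃  ┃  Public:     [ ]  
            ┃  ┃  Name:       [    
            ┃ 1┃  Status:     [Ina▼
            ┃ 1┃> Notify:     [ ]  
            ┃ 1┃                   
            ┃ 1┃                   
            ┗━━┗━━━━━━━━━━━━━━━━━━━


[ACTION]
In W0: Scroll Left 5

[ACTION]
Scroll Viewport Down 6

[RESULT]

            ┃  ┃  Email:      [    
            ┃  ┃  Priority:   [Cri▼
            ┃  ┃  Region:     [US ▼
            ┃  ┃  Notes:      [    
            ┃  ┃  Public:     [ ]  
            ┃  ┃  Name:       [    
            ┃ 1┃  Status:     [Ina▼
            ┃ 1┃> Notify:     [ ]  
            ┃ 1┃                   
            ┃ 1┃                   
            ┗━━┗━━━━━━━━━━━━━━━━━━━
                                   
                                   
                                   


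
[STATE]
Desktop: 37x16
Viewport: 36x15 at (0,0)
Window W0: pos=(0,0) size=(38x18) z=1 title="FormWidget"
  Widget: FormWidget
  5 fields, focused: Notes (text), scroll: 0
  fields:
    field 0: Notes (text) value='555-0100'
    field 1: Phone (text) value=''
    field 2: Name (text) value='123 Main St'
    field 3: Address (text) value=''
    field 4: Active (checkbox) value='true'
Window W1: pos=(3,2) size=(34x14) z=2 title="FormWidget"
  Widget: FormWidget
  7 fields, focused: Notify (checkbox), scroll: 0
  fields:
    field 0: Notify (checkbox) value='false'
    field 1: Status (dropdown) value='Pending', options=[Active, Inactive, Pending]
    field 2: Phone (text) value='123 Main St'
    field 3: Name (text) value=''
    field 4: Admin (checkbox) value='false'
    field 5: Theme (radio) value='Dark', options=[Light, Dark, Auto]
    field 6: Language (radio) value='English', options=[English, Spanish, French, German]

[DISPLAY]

┏━━━━━━━━━━━━━━━━━━━━━━━━━━━━━━━━━━━
┃ FormWidget                        
┠──┏━━━━━━━━━━━━━━━━━━━━━━━━━━━━━━━━
┃> ┃ FormWidget                     
┃  ┠────────────────────────────────
┃  ┃> Notify:     [ ]               
┃  ┃  Status:     [Pending        ▼]
┃  ┃  Phone:      [123 Main St     ]
┃  ┃  Name:       [                ]
┃  ┃  Admin:      [ ]               
┃  ┃  Theme:      ( ) Light  (●) Dar
┃  ┃  Language:   (●) English  ( ) S
┃  ┃                                
┃  ┃                                
┃  ┃                                


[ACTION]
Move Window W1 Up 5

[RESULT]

┏━━┏━━━━━━━━━━━━━━━━━━━━━━━━━━━━━━━━
┃ F┃ FormWidget                     
┠──┠────────────────────────────────
┃> ┃> Notify:     [ ]               
┃  ┃  Status:     [Pending        ▼]
┃  ┃  Phone:      [123 Main St     ]
┃  ┃  Name:       [                ]
┃  ┃  Admin:      [ ]               
┃  ┃  Theme:      ( ) Light  (●) Dar
┃  ┃  Language:   (●) English  ( ) S
┃  ┃                                
┃  ┃                                
┃  ┃                                
┃  ┗━━━━━━━━━━━━━━━━━━━━━━━━━━━━━━━━
┃                                   


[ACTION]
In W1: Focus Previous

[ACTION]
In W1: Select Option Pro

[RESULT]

┏━━┏━━━━━━━━━━━━━━━━━━━━━━━━━━━━━━━━
┃ F┃ FormWidget                     
┠──┠────────────────────────────────
┃> ┃  Notify:     [ ]               
┃  ┃  Status:     [Pending        ▼]
┃  ┃  Phone:      [123 Main St     ]
┃  ┃  Name:       [                ]
┃  ┃  Admin:      [ ]               
┃  ┃  Theme:      ( ) Light  (●) Dar
┃  ┃> Language:   (●) English  ( ) S
┃  ┃                                
┃  ┃                                
┃  ┃                                
┃  ┗━━━━━━━━━━━━━━━━━━━━━━━━━━━━━━━━
┃                                   


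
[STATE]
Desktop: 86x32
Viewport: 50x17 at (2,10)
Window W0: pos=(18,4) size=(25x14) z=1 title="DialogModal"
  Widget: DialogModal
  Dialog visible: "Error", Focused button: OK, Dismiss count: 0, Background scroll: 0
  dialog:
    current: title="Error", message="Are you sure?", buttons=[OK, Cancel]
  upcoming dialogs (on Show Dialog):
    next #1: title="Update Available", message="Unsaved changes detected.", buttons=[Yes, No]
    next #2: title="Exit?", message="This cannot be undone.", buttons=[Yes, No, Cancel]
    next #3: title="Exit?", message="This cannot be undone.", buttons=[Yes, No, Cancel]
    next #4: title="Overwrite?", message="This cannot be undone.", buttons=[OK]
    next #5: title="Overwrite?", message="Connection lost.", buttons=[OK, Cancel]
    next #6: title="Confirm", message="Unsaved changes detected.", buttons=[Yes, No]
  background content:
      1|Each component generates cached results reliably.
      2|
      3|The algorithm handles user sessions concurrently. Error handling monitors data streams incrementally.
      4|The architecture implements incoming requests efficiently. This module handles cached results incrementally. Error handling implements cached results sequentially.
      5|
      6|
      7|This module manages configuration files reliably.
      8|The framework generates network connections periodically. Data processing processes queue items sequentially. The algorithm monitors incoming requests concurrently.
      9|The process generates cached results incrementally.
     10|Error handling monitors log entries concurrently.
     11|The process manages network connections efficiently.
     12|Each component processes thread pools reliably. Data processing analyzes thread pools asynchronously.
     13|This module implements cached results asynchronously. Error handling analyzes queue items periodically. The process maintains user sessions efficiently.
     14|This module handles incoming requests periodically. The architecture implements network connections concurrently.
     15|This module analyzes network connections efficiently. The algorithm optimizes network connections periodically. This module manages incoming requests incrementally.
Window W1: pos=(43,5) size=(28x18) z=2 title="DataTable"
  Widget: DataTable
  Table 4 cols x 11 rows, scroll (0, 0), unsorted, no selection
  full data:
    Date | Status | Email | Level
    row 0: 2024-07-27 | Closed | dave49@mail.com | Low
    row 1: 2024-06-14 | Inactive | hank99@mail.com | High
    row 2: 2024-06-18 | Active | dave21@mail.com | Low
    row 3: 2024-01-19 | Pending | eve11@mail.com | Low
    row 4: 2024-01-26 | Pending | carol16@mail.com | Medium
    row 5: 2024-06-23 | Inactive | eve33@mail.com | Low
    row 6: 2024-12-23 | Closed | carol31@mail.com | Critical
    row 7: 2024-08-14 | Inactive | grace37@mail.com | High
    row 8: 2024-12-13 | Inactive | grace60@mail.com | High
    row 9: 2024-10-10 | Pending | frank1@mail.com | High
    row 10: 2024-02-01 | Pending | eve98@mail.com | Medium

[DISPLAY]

                ┃The│     Error     │lem┃┃2024-07-
                ┃   │ Are you sure? │   ┃┃2024-06-
                ┃   │ [OK]  Cancel  │   ┃┃2024-06-
                ┃Thi└───────────────┘con┃┃2024-01-
                ┃The framework generates┃┃2024-01-
                ┃The process generates c┃┃2024-06-
                ┃Error handling monitors┃┃2024-12-
                ┗━━━━━━━━━━━━━━━━━━━━━━━┛┃2024-08-
                                         ┃2024-12-
                                         ┃2024-10-
                                         ┃2024-02-
                                         ┃        
                                         ┗━━━━━━━━
                                                  
                                                  
                                                  
                                                  


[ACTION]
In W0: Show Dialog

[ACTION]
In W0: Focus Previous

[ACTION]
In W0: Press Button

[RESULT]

                ┃The architecture implem┃┃2024-07-
                ┃                       ┃┃2024-06-
                ┃                       ┃┃2024-06-
                ┃This module manages con┃┃2024-01-
                ┃The framework generates┃┃2024-01-
                ┃The process generates c┃┃2024-06-
                ┃Error handling monitors┃┃2024-12-
                ┗━━━━━━━━━━━━━━━━━━━━━━━┛┃2024-08-
                                         ┃2024-12-
                                         ┃2024-10-
                                         ┃2024-02-
                                         ┃        
                                         ┗━━━━━━━━
                                                  
                                                  
                                                  
                                                  


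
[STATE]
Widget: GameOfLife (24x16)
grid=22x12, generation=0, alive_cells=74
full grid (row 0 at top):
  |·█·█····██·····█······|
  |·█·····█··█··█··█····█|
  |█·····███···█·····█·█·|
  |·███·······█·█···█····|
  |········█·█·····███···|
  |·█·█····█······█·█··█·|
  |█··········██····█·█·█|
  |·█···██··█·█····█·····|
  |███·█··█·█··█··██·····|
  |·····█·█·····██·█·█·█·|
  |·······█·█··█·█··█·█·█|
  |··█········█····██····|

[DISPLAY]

Gen: 0                  
·█·█····██·····█······  
·█·····█··█··█··█····█  
█·····███···█·····█·█·  
·███·······█·█···█····  
········█·█·····███···  
·█·█····█······█·█··█·  
█··········██····█·█·█  
·█···██··█·█····█·····  
███·█··█·█··█··██·····  
·····█·█·····██·█·█·█·  
·······█·█··█·█··█·█·█  
··█········█····██····  
                        
                        
                        


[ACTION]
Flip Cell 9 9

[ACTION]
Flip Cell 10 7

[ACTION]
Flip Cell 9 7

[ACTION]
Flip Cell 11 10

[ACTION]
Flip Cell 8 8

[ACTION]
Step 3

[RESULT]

Gen: 3                  
·█····················  
·······███·██·········  
█·█····██··█·█········  
█·█··········█···███··  
··█·····██···█····█···  
█·█······█···█···█··██  
·█···██··█·███··███···  
···███···██···██······  
█·████·█·██···█·······  
█·██·····██····█·██·█·  
·█·······█··██··█···█·  
··········███····███··  
                        
                        
                        


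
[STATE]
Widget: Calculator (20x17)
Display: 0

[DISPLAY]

                   0
┌───┬───┬───┬───┐   
│ 7 │ 8 │ 9 │ ÷ │   
├───┼───┼───┼───┤   
│ 4 │ 5 │ 6 │ × │   
├───┼───┼───┼───┤   
│ 1 │ 2 │ 3 │ - │   
├───┼───┼───┼───┤   
│ 0 │ . │ = │ + │   
├───┼───┼───┼───┤   
│ C │ MC│ MR│ M+│   
└───┴───┴───┴───┘   
                    
                    
                    
                    
                    


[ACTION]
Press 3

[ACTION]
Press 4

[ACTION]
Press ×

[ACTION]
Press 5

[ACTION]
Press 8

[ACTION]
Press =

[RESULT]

                1972
┌───┬───┬───┬───┐   
│ 7 │ 8 │ 9 │ ÷ │   
├───┼───┼───┼───┤   
│ 4 │ 5 │ 6 │ × │   
├───┼───┼───┼───┤   
│ 1 │ 2 │ 3 │ - │   
├───┼───┼───┼───┤   
│ 0 │ . │ = │ + │   
├───┼───┼───┼───┤   
│ C │ MC│ MR│ M+│   
└───┴───┴───┴───┘   
                    
                    
                    
                    
                    


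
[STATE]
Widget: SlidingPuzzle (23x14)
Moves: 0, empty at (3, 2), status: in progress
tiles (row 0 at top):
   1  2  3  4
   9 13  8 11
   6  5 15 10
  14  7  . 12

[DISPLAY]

┌────┬────┬────┬────┐  
│  1 │  2 │  3 │  4 │  
├────┼────┼────┼────┤  
│  9 │ 13 │  8 │ 11 │  
├────┼────┼────┼────┤  
│  6 │  5 │ 15 │ 10 │  
├────┼────┼────┼────┤  
│ 14 │  7 │    │ 12 │  
└────┴────┴────┴────┘  
Moves: 0               
                       
                       
                       
                       


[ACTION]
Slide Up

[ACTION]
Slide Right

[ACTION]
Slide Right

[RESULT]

┌────┬────┬────┬────┐  
│  1 │  2 │  3 │  4 │  
├────┼────┼────┼────┤  
│  9 │ 13 │  8 │ 11 │  
├────┼────┼────┼────┤  
│  6 │  5 │ 15 │ 10 │  
├────┼────┼────┼────┤  
│    │ 14 │  7 │ 12 │  
└────┴────┴────┴────┘  
Moves: 2               
                       
                       
                       
                       


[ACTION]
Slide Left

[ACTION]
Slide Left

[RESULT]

┌────┬────┬────┬────┐  
│  1 │  2 │  3 │  4 │  
├────┼────┼────┼────┤  
│  9 │ 13 │  8 │ 11 │  
├────┼────┼────┼────┤  
│  6 │  5 │ 15 │ 10 │  
├────┼────┼────┼────┤  
│ 14 │  7 │    │ 12 │  
└────┴────┴────┴────┘  
Moves: 4               
                       
                       
                       
                       


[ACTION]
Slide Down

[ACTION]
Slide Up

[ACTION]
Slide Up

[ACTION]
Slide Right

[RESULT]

┌────┬────┬────┬────┐  
│  1 │  2 │  3 │  4 │  
├────┼────┼────┼────┤  
│  9 │ 13 │  8 │ 11 │  
├────┼────┼────┼────┤  
│  6 │  5 │ 15 │ 10 │  
├────┼────┼────┼────┤  
│ 14 │    │  7 │ 12 │  
└────┴────┴────┴────┘  
Moves: 7               
                       
                       
                       
                       


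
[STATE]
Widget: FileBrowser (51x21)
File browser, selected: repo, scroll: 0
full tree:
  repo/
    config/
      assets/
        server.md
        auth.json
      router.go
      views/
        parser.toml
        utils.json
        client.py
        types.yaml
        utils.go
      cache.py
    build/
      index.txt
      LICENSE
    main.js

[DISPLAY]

> [-] repo/                                        
    [+] config/                                    
    [+] build/                                     
    main.js                                        
                                                   
                                                   
                                                   
                                                   
                                                   
                                                   
                                                   
                                                   
                                                   
                                                   
                                                   
                                                   
                                                   
                                                   
                                                   
                                                   
                                                   


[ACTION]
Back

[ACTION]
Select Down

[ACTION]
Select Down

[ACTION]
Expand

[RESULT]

  [-] repo/                                        
    [+] config/                                    
  > [-] build/                                     
      index.txt                                    
      LICENSE                                      
    main.js                                        
                                                   
                                                   
                                                   
                                                   
                                                   
                                                   
                                                   
                                                   
                                                   
                                                   
                                                   
                                                   
                                                   
                                                   
                                                   


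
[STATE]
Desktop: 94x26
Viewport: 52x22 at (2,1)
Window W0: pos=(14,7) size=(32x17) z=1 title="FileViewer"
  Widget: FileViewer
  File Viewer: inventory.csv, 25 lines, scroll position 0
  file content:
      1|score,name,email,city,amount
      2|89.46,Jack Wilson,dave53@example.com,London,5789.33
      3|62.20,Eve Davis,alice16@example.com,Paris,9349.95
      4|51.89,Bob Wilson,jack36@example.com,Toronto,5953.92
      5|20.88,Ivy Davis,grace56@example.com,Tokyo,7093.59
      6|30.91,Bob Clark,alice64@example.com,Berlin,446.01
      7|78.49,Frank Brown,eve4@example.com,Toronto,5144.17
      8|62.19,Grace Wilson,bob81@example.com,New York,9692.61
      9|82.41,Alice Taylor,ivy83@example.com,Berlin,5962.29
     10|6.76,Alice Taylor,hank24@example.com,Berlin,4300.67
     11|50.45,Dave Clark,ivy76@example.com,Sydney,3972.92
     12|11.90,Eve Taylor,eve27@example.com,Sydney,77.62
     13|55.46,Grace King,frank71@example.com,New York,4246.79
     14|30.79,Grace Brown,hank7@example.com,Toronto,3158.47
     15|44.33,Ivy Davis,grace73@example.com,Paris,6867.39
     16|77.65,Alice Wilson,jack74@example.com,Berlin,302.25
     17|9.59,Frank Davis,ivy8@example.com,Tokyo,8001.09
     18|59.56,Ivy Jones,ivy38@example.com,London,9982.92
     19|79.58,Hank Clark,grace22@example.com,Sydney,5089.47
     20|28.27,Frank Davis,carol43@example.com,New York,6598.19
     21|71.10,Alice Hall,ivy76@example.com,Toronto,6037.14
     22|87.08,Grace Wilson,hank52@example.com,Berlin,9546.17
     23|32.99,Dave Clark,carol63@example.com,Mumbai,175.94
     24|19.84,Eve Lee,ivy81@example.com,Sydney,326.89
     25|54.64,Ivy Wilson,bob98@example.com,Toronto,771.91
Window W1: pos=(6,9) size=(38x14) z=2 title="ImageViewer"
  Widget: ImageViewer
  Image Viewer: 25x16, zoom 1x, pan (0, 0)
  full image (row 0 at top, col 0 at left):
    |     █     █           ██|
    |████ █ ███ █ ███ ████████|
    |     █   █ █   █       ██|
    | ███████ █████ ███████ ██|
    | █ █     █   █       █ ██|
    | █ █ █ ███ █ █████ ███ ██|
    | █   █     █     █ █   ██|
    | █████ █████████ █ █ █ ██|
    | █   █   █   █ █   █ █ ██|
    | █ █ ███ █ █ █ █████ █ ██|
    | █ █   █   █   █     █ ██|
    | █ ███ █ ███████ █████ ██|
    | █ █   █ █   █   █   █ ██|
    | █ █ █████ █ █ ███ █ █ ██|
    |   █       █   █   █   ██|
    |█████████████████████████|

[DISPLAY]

                                                    
                                                    
                                                    
                                                    
                                                    
                                                    
            ┏━━━━━━━━━━━━━━━━━━━━━━━━━━━━━━┓        
            ┃ FileViewer                   ┃        
    ┏━━━━━━━━━━━━━━━━━━━━━━━━━━━━━━━━━━━━┓─┨        
    ┃ ImageViewer                        ┃▲┃        
    ┠────────────────────────────────────┨█┃        
    ┃     █     █           ██           ┃░┃        
    ┃████ █ ███ █ ███ ████████           ┃░┃        
    ┃     █   █ █   █       ██           ┃░┃        
    ┃ ███████ █████ ███████ ██           ┃░┃        
    ┃ █ █     █   █       █ ██           ┃░┃        
    ┃ █ █ █ ███ █ █████ ███ ██           ┃░┃        
    ┃ █   █     █     █ █   ██           ┃░┃        
    ┃ █████ █████████ █ █ █ ██           ┃░┃        
    ┃ █   █   █   █ █   █ █ ██           ┃░┃        
    ┃ █ █ ███ █ █ █ █████ █ ██           ┃░┃        
    ┗━━━━━━━━━━━━━━━━━━━━━━━━━━━━━━━━━━━━┛▼┃        


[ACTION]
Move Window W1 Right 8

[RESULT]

                                                    
                                                    
                                                    
                                                    
                                                    
                                                    
            ┏━━━━━━━━━━━━━━━━━━━━━━━━━━━━━━┓        
            ┃ FileViewer                   ┃        
            ┏━━━━━━━━━━━━━━━━━━━━━━━━━━━━━━━━━━━━┓  
            ┃ ImageViewer                        ┃  
            ┠────────────────────────────────────┨  
            ┃     █     █           ██           ┃  
            ┃████ █ ███ █ ███ ████████           ┃  
            ┃     █   █ █   █       ██           ┃  
            ┃ ███████ █████ ███████ ██           ┃  
            ┃ █ █     █   █       █ ██           ┃  
            ┃ █ █ █ ███ █ █████ ███ ██           ┃  
            ┃ █   █     █     █ █   ██           ┃  
            ┃ █████ █████████ █ █ █ ██           ┃  
            ┃ █   █   █   █ █   █ █ ██           ┃  
            ┃ █ █ ███ █ █ █ █████ █ ██           ┃  
            ┗━━━━━━━━━━━━━━━━━━━━━━━━━━━━━━━━━━━━┛  


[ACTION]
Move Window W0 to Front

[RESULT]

                                                    
                                                    
                                                    
                                                    
                                                    
                                                    
            ┏━━━━━━━━━━━━━━━━━━━━━━━━━━━━━━┓        
            ┃ FileViewer                   ┃        
            ┠──────────────────────────────┨━━━━━┓  
            ┃score,name,email,city,amount ▲┃     ┃  
            ┃89.46,Jack Wilson,dave53@exam█┃─────┨  
            ┃62.20,Eve Davis,alice16@examp░┃     ┃  
            ┃51.89,Bob Wilson,jack36@examp░┃     ┃  
            ┃20.88,Ivy Davis,grace56@examp░┃     ┃  
            ┃30.91,Bob Clark,alice64@examp░┃     ┃  
            ┃78.49,Frank Brown,eve4@exampl░┃     ┃  
            ┃62.19,Grace Wilson,bob81@exam░┃     ┃  
            ┃82.41,Alice Taylor,ivy83@exam░┃     ┃  
            ┃6.76,Alice Taylor,hank24@exam░┃     ┃  
            ┃50.45,Dave Clark,ivy76@exampl░┃     ┃  
            ┃11.90,Eve Taylor,eve27@exampl░┃     ┃  
            ┃55.46,Grace King,frank71@exam▼┃━━━━━┛  


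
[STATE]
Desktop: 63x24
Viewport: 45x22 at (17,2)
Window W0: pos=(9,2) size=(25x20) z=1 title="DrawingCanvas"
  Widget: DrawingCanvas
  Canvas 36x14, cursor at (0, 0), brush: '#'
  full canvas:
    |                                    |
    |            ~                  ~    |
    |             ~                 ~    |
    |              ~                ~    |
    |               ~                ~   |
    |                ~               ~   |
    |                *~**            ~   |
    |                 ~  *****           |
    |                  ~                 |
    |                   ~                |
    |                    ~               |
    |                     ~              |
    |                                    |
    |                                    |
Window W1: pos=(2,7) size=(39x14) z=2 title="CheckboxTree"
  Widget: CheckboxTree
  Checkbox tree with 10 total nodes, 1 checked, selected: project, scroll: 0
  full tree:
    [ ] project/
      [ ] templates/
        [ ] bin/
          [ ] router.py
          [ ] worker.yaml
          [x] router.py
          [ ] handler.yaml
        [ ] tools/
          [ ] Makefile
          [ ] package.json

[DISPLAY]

━━━━━━━━━━━━━━━━┓                            
gCanvas         ┃                            
────────────────┨                            
                ┃                            
     ~          ┃                            
━━━━━━━━━━━━━━━━━━━━━━━┓                     
                       ┃                     
───────────────────────┨                     
                       ┃                     
es/                    ┃                     
                       ┃                     
ter.py                 ┃                     
ker.yaml               ┃                     
ter.py                 ┃                     
dler.yaml              ┃                     
/                      ┃                     
efile                  ┃                     
kage.json              ┃                     
━━━━━━━━━━━━━━━━━━━━━━━┛                     
━━━━━━━━━━━━━━━━┛                            
                                             
                                             


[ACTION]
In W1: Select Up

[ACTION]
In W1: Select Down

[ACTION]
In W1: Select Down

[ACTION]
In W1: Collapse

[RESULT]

━━━━━━━━━━━━━━━━┓                            
gCanvas         ┃                            
────────────────┨                            
                ┃                            
     ~          ┃                            
━━━━━━━━━━━━━━━━━━━━━━━┓                     
                       ┃                     
───────────────────────┨                     
                       ┃                     
es/                    ┃                     
                       ┃                     
/                      ┃                     
efile                  ┃                     
kage.json              ┃                     
                       ┃                     
                       ┃                     
                       ┃                     
                       ┃                     
━━━━━━━━━━━━━━━━━━━━━━━┛                     
━━━━━━━━━━━━━━━━┛                            
                                             
                                             


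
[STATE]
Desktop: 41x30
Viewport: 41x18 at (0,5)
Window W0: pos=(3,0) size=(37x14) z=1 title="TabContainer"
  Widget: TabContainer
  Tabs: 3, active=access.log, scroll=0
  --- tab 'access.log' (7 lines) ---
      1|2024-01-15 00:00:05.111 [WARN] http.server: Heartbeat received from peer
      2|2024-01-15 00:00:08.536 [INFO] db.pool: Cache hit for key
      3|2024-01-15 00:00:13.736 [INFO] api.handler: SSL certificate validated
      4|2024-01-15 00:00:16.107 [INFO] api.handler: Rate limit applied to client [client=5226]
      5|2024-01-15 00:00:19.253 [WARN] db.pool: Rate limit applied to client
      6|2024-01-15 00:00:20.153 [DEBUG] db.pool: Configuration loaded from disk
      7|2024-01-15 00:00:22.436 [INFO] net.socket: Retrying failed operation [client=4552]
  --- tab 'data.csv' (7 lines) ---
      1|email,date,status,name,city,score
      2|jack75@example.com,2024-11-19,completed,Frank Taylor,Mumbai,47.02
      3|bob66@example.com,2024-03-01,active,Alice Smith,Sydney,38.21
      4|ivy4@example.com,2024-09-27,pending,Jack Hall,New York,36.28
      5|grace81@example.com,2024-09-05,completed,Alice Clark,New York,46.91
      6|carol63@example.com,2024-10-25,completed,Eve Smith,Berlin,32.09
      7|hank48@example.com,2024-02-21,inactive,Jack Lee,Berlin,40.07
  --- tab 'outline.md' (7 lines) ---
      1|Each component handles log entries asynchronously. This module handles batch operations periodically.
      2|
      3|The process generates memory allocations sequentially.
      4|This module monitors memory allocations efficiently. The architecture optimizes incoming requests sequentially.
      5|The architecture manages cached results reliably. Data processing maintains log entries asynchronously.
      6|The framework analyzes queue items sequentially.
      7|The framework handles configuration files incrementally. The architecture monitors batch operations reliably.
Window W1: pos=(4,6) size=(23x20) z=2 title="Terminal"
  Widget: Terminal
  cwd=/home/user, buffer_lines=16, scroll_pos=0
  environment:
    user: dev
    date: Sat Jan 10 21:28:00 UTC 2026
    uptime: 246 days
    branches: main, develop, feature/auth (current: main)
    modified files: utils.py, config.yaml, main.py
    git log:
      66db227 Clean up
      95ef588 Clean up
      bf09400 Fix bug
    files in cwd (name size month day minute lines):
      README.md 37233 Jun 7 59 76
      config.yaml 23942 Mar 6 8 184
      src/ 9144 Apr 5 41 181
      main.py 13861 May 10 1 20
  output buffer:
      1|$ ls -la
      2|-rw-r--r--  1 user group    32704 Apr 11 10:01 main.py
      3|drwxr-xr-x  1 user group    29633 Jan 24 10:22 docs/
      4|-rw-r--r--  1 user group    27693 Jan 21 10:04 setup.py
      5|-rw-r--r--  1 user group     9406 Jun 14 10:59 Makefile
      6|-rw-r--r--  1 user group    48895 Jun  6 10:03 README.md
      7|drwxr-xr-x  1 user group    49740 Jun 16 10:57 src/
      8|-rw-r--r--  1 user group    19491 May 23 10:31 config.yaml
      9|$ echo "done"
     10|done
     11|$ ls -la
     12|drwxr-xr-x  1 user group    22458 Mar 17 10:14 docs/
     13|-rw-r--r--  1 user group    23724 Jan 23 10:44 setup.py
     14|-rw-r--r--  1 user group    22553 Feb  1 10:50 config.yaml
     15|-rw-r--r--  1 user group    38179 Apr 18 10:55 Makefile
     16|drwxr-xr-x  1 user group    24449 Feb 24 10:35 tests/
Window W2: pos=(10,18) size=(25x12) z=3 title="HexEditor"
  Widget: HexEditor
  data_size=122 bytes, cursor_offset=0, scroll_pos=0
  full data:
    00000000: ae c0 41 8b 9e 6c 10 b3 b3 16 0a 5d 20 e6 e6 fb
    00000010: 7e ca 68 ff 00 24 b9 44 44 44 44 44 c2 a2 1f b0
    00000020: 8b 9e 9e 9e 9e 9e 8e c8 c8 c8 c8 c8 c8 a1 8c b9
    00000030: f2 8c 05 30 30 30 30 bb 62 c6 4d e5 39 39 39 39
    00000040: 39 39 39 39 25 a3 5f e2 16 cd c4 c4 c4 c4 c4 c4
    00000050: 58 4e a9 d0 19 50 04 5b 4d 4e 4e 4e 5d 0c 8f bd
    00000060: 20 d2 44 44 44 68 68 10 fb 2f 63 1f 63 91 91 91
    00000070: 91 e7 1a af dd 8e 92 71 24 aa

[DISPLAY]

   ┃2024-01-15 00:00:05.111 [WARN] http┃ 
   ┃┏━━━━━━━━━━━━━━━━━━━━━┓ [INFO] db.p┃ 
   ┃┃ Terminal            ┃ [INFO] api.┃ 
   ┃┠─────────────────────┨ [INFO] api.┃ 
   ┃┃$ ls -la             ┃ [WARN] db.p┃ 
   ┃┃-rw-r--r--  1 user gr┃ [DEBUG] db.┃ 
   ┃┃drwxr-xr-x  1 user gr┃ [INFO] net.┃ 
   ┃┃-rw-r--r--  1 user gr┃            ┃ 
   ┗┃-rw-r--r--  1 user gr┃━━━━━━━━━━━━┛ 
    ┃-rw-r--r--  1 user gr┃              
    ┃drwxr-xr-x  1 user gr┃              
    ┃-rw-r--r--  1 user gr┃              
    ┃$ echo "done"        ┃              
    ┃done ┏━━━━━━━━━━━━━━━━━━━━━━━┓      
    ┃$ ls ┃ HexEditor             ┃      
    ┃drwxr┠───────────────────────┨      
    ┃-rw-r┃00000000  AE c0 41 8b 9┃      
    ┃-rw-r┃00000010  7e ca 68 ff 0┃      


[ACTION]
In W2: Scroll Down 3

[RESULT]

   ┃2024-01-15 00:00:05.111 [WARN] http┃ 
   ┃┏━━━━━━━━━━━━━━━━━━━━━┓ [INFO] db.p┃ 
   ┃┃ Terminal            ┃ [INFO] api.┃ 
   ┃┠─────────────────────┨ [INFO] api.┃ 
   ┃┃$ ls -la             ┃ [WARN] db.p┃ 
   ┃┃-rw-r--r--  1 user gr┃ [DEBUG] db.┃ 
   ┃┃drwxr-xr-x  1 user gr┃ [INFO] net.┃ 
   ┃┃-rw-r--r--  1 user gr┃            ┃ 
   ┗┃-rw-r--r--  1 user gr┃━━━━━━━━━━━━┛ 
    ┃-rw-r--r--  1 user gr┃              
    ┃drwxr-xr-x  1 user gr┃              
    ┃-rw-r--r--  1 user gr┃              
    ┃$ echo "done"        ┃              
    ┃done ┏━━━━━━━━━━━━━━━━━━━━━━━┓      
    ┃$ ls ┃ HexEditor             ┃      
    ┃drwxr┠───────────────────────┨      
    ┃-rw-r┃00000030  f2 8c 05 30 3┃      
    ┃-rw-r┃00000040  39 39 39 39 2┃      


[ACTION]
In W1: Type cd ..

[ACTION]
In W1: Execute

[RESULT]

   ┃2024-01-15 00:00:05.111 [WARN] http┃ 
   ┃┏━━━━━━━━━━━━━━━━━━━━━┓ [INFO] db.p┃ 
   ┃┃ Terminal            ┃ [INFO] api.┃ 
   ┃┠─────────────────────┨ [INFO] api.┃ 
   ┃┃-rw-r--r--  1 user gr┃ [WARN] db.p┃ 
   ┃┃-rw-r--r--  1 user gr┃ [DEBUG] db.┃ 
   ┃┃-rw-r--r--  1 user gr┃ [INFO] net.┃ 
   ┃┃drwxr-xr-x  1 user gr┃            ┃ 
   ┗┃-rw-r--r--  1 user gr┃━━━━━━━━━━━━┛ 
    ┃$ echo "done"        ┃              
    ┃done                 ┃              
    ┃$ ls -la             ┃              
    ┃drwxr-xr-x  1 user gr┃              
    ┃-rw-r┏━━━━━━━━━━━━━━━━━━━━━━━┓      
    ┃-rw-r┃ HexEditor             ┃      
    ┃-rw-r┠───────────────────────┨      
    ┃drwxr┃00000030  f2 8c 05 30 3┃      
    ┃$ cd ┃00000040  39 39 39 39 2┃      
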